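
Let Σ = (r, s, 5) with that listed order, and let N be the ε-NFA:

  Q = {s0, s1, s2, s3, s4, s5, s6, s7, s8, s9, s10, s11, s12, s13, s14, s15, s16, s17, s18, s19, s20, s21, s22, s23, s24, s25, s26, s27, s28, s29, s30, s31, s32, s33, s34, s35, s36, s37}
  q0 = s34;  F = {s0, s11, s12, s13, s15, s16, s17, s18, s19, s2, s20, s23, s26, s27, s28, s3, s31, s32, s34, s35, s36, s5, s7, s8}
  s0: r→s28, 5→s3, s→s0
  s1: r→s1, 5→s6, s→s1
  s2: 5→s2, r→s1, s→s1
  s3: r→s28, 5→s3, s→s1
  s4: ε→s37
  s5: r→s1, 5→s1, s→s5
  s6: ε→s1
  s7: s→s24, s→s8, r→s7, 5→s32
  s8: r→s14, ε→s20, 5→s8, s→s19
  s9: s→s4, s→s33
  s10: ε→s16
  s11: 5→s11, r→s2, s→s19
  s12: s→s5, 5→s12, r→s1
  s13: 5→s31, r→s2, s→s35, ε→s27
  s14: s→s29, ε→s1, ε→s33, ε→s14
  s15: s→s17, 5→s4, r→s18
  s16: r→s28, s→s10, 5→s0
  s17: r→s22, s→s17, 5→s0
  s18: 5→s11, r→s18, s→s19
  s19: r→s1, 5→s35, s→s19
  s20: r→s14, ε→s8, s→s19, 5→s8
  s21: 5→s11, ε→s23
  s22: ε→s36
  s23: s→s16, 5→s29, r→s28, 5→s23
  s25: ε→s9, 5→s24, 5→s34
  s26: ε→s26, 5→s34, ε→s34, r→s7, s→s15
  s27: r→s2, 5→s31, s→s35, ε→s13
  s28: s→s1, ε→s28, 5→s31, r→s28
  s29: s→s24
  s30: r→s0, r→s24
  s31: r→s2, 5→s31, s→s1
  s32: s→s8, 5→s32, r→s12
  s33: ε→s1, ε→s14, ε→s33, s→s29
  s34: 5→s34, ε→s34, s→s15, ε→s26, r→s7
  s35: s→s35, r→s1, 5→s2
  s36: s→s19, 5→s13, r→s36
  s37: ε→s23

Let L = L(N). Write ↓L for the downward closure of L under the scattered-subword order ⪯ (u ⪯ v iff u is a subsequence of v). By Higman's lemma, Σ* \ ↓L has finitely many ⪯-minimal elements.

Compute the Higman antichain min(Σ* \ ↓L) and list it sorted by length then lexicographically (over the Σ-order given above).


|Q|=38, |F|=24, |δ|=109 (22 ε).
min D↑ (22 st, q0=0, F={8}): 0:r→1,s→2,5→0 1:r→1,s→3,5→4 2:r→5,s→6,5→7 3:r→8,s→9,5→3 4:r→10,s→3,5→4 5:r→5,s→9,5→11 6:r→12,s→6,5→13 7:r→14,s→15,5→7 8:r→8,s→8,5→8 9:r→8,s→9,5→16 10:r→8,s→17,5→10 11:r→18,s→9,5→11 12:r→12,s→9,5→19 13:r→14,s→13,5→20 14:r→14,s→8,5→21 15:r→14,s→15,5→13 16:r→8,s→16,5→18 17:r→8,s→17,5→8 18:r→8,s→8,5→18 19:r→18,s→16,5→21 20:r→14,s→8,5→20 21:r→18,s→8,5→21.
'rsr': N↓-sim [34, 23, 12, 6] end={s1,s14,s24,s29,s33,s6} — reject; 3/3 deletions ∈↓L.
'r5rr': N↓-sim [34, 23, 18, 9, 2] end={s1,s6} — reject; 4/4 del acc.
's5rs': N↓-sim [34, 29, 23, 9, 4] end={s1,s24,s29,s6} ∉↓L; 4/4 single-dels accept.
'r5rs5': run [34, 23, 18, 9, 5, 2] end={s1,s6} rej; 5/5 single-dels accept.
'ss55s': N↓-sim [34, 29, 19, 10, 6, 2] end={s1,s6} — reject; 5/5 deletions ∈↓L.
5 minimals (antichain).

min(Σ*\↓L) = [rsr, r5rr, s5rs, r5rs5, ss55s].


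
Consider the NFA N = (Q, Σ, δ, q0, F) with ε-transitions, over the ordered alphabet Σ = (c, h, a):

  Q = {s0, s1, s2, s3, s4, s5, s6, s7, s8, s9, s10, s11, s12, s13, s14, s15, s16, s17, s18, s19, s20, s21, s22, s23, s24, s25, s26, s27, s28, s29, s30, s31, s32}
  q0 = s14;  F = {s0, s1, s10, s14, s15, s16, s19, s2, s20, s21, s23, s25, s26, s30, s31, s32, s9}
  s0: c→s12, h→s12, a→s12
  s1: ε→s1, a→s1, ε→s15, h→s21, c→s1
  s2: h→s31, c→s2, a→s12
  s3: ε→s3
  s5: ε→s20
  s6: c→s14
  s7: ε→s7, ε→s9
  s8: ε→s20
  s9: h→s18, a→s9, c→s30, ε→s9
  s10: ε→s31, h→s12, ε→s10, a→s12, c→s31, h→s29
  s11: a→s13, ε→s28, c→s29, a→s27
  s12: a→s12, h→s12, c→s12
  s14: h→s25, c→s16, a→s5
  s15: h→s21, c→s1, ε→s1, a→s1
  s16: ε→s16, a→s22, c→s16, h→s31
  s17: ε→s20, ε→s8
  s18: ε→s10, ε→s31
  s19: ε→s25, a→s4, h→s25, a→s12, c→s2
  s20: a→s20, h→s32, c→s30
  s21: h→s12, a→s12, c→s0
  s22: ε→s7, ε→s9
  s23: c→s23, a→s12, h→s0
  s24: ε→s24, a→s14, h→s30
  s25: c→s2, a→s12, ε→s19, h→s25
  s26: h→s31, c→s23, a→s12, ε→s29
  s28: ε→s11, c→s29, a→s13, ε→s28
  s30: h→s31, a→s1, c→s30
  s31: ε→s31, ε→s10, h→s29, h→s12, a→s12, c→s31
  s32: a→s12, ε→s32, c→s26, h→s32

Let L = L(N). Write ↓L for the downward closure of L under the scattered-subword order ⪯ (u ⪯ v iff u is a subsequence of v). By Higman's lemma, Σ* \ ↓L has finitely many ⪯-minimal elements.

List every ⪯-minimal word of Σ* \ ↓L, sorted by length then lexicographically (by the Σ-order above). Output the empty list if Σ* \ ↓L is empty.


|Q|=33, |F|=17, |δ|=93 (28 ε).
min D↑ (15 st, q0=0, F={7}): 0:c→1,h→2,a→3 1:c→1,h→4,a→5 2:c→6,h→2,a→7 3:c→8,h→9,a→3 4:c→4,h→7,a→7 5:c→8,h→4,a→5 6:c→6,h→4,a→7 7:c→7,h→7,a→7 8:c→8,h→4,a→10 9:c→11,h→9,a→7 10:c→10,h→12,a→10 11:c→13,h→4,a→7 12:c→14,h→7,a→7 13:c→13,h→14,a→7 14:c→7,h→7,a→7 [Hopcroft].
'ha': N↓-sim [24, 14, 2] end={s12,s4} ∉↓L; 2/2 single-dels accept.
'chh': |S_i|=[24, 17, 7, 2] end={s12,s29} ∉↓L; 3/3 deletions ∈↓L.
'acahcc': N↓-sim [24, 19, 11, 5, 3, 2, 1] end={s12} — reject; 6/6 deletions ∈↓L.
'ahcchc': N↓-sim [24, 19, 10, 7, 6, 3, 1] end={s12} rej; 6/6 deletions ∈↓L.
4 minimals (antichain).

min(Σ*\↓L) = [ha, chh, acahcc, ahcchc].


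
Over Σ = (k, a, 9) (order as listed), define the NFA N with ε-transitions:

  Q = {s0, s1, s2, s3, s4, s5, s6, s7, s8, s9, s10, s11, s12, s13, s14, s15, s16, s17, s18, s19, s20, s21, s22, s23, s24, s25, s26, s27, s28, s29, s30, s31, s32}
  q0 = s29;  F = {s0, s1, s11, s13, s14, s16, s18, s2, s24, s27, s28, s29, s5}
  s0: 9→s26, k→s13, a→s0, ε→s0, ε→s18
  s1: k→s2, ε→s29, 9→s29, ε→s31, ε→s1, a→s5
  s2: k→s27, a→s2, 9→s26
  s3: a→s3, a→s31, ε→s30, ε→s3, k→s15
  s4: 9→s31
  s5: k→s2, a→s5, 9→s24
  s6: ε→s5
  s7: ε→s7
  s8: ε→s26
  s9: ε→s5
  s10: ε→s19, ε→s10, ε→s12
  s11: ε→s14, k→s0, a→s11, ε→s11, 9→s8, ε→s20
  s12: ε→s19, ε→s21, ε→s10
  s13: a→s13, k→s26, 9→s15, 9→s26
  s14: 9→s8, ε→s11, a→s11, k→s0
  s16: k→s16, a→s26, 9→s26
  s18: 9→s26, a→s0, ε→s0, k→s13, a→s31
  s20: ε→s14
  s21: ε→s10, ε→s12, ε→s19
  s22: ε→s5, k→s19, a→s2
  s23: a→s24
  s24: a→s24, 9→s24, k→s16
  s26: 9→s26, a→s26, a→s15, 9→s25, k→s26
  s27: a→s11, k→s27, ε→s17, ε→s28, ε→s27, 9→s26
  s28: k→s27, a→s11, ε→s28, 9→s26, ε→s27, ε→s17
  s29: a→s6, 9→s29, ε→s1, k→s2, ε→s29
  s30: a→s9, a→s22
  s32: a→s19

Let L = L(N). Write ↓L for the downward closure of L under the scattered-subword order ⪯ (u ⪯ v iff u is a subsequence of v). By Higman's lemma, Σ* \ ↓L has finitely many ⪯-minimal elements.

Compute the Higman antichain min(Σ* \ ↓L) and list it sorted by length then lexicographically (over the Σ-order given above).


|Q|=33, |F|=13, |δ|=91 (35 ε).
min D↑ (10 st, q0=0, F={4}): 0:k→1,a→2,9→0 1:k→3,a→1,9→4 2:k→1,a→2,9→5 3:k→3,a→6,9→4 4:k→4,a→4,9→4 5:k→7,a→5,9→5 6:k→8,a→6,9→4 7:k→7,a→4,9→4 8:k→9,a→8,9→4 9:k→4,a→9,9→4.
'k9': N↓-sim [21, 16, 4] end={s15,s25,s26,s8} ∉↓L; 2/2 del acc.
'a9ka': |S_i|=[21, 19, 6, 4, 3] end={s15,s25,s26} — reject; 4/4 del acc.
'kkakkk': N↓-sim [21, 16, 15, 11, 7, 4, 3] end={s15,s25,s26} rej; 6/6 single-dels accept.
3 obstructions.

A = [k9, a9ka, kkakkk].


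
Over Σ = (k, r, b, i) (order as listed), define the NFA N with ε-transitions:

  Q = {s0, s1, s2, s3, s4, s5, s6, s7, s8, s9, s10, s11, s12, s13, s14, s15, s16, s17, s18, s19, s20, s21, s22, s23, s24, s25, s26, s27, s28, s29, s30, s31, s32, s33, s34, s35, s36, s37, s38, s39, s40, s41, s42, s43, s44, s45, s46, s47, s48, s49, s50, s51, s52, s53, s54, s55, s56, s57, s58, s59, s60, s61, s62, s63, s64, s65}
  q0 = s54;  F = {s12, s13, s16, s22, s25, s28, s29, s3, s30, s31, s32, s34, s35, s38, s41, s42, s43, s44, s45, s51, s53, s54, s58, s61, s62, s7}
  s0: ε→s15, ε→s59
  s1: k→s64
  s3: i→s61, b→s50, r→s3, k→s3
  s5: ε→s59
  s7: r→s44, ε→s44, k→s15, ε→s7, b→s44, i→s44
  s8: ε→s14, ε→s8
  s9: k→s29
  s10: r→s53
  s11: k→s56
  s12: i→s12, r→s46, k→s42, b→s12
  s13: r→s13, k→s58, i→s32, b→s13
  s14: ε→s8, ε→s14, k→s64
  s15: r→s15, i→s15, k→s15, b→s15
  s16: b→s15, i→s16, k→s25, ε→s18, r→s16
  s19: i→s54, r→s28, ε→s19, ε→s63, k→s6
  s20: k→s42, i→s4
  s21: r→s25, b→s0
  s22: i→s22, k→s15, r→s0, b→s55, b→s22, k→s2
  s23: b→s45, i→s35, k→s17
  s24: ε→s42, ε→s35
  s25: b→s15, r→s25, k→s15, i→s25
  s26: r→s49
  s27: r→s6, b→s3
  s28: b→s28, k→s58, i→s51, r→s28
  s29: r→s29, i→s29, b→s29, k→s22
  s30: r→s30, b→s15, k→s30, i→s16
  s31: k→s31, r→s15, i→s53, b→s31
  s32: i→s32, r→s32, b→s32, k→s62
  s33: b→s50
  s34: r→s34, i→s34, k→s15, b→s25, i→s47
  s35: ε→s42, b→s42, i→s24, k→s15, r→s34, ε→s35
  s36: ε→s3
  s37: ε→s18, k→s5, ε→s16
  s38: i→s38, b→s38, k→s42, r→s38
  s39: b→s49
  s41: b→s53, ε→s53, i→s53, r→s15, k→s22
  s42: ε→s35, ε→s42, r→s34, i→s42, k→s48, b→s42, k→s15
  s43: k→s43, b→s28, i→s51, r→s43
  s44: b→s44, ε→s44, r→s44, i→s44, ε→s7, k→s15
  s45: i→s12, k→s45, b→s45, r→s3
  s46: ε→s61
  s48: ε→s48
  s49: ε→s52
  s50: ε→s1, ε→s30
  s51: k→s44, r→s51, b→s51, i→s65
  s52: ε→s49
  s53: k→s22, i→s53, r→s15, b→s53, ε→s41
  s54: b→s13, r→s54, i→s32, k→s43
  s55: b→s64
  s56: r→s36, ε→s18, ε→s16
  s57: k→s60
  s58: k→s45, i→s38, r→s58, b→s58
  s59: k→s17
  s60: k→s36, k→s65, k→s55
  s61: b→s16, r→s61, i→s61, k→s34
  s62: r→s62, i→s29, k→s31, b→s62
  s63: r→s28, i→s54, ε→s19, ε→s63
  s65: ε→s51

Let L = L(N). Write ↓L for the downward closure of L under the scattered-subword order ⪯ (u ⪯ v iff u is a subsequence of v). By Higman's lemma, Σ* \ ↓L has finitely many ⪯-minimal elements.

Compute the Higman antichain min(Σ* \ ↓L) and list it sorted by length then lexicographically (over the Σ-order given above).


|Q|=66, |F|=26, |δ|=178 (36 ε).
min D↑ (24 st, q0=0, F={13}): 0:k→1,r→0,b→2,i→3 1:k→1,r→1,b→4,i→5 2:k→6,r→2,b→2,i→3 3:k→7,r→3,b→3,i→3 4:k→6,r→4,b→4,i→5 5:k→8,r→5,b→5,i→5 6:k→9,r→6,b→6,i→10 7:k→11,r→7,b→7,i→12 8:k→13,r→8,b→8,i→8 9:k→9,r→14,b→9,i→15 10:k→16,r→10,b→10,i→10 11:k→11,r→13,b→11,i→17 12:k→18,r→12,b→12,i→12 13:k→13,r→13,b→13,i→13 14:k→14,r→14,b→19,i→20 15:k→16,r→20,b→15,i→15 16:k→13,r→21,b→16,i→16 17:k→18,r→13,b→17,i→17 18:k→13,r→13,b→18,i→18 19:k→19,r→19,b→13,i→22 20:k→21,r→20,b→22,i→20 21:k→13,r→21,b→23,i→21 22:k→23,r→22,b→13,i→22 23:k→13,r→23,b→13,i→23.
'kikk': run [41, 38, 28, 17, 4] end={s15,s17,s2,s48} — reject; 4/4 del acc.
'ikkr': |S_i|=[41, 31, 22, 12, 4] end={s0,s15,s17,s59} rej; 4/4 single-dels accept.
'bkkrbb': run [41, 39, 34, 28, 16, 8, 1] end={s15} rej; 6/6 single-dels accept.
3 obstructions.

Antichain: [kikk, ikkr, bkkrbb].


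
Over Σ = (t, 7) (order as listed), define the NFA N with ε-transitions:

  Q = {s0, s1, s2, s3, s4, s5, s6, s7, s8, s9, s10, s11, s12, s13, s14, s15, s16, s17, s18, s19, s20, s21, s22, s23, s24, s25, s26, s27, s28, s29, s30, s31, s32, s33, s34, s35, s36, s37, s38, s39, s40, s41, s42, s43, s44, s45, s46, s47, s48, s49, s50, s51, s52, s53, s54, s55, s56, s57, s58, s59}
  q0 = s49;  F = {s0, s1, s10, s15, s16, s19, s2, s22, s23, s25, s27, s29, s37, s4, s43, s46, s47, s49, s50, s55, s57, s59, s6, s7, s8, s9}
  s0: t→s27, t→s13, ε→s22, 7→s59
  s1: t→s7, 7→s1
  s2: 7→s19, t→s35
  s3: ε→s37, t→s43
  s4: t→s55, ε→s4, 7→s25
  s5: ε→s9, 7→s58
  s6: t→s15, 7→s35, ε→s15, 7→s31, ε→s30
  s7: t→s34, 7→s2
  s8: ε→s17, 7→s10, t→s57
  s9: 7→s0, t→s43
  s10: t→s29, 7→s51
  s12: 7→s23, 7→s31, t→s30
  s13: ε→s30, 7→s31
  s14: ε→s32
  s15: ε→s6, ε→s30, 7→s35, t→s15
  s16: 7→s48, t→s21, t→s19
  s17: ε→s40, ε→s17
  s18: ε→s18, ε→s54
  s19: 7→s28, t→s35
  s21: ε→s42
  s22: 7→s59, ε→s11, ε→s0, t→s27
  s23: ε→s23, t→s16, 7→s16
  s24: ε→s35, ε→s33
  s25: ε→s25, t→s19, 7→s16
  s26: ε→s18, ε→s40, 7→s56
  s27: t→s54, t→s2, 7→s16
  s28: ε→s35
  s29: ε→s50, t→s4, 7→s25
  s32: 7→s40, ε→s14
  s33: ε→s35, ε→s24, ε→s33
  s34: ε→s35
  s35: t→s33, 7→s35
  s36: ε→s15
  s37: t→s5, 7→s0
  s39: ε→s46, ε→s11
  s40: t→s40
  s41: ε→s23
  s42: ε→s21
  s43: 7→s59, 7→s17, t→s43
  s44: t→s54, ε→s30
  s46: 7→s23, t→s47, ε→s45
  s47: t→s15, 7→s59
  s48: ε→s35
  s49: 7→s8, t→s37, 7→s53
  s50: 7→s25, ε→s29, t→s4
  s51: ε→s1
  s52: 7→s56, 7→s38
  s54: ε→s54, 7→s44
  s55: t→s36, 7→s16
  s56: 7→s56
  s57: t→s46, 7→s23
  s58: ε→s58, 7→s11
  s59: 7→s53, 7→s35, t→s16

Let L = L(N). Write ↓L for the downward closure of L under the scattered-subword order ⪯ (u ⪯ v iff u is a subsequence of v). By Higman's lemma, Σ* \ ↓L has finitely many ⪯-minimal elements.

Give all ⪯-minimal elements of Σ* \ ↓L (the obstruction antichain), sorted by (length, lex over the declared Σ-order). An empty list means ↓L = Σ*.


|Q|=60, |F|=26, |δ|=119 (43 ε).
min D↑ (24 st, q0=0, F={16}): 0:t→1,7→2 1:t→3,7→4 2:t→5,7→6 3:t→7,7→4 4:t→8,7→9 5:t→10,7→11 6:t→12,7→13 7:t→7,7→9 8:t→14,7→15 9:t→15,7→16 10:t→17,7→11 11:t→15,7→15 12:t→18,7→19 13:t→20,7→13 14:t→16,7→21 15:t→21,7→16 16:t→16,7→16 17:t→22,7→9 18:t→23,7→19 19:t→21,7→15 20:t→16,7→14 21:t→16,7→16 22:t→22,7→16 23:t→22,7→15 (ε-aug+det+¬).
't777': run [48, 43, 26, 16, 9] end={s24,s28,s30,s33,s35,s44,s48,s53,s54} rej; 4/4 del acc.
'ttt77': run [48, 43, 38, 26, 17, 9] end={s24,s28,s30,s33,s35,s44,s48,s53,s54} — reject; 5/5 del acc.
't7ttt': |S_i|=[48, 43, 26, 17, 12, 7] end={s24,s30,s33,s35,s40,s44,s54} rej; 5/5 deletions ∈↓L.
'7t7t7': |S_i|=[48, 43, 34, 18, 12, 8] end={s24,s28,s30,s33,s35,s44,s48,s54} rej; 5/5 del acc.
'777tt': N↓-sim [48, 43, 31, 20, 13, 7] end={s24,s30,s33,s34,s35,s44,s54} rej; 5/5 deletions ∈↓L.
'7tttt7': N↓-sim [48, 43, 34, 28, 21, 17, 9] end={s24,s28,s30,s31,s33,s35,s44,s48,s54} — reject; 6/6 del acc.
6 minimals (antichain).

min(Σ*\↓L) = [t777, ttt77, t7ttt, 7t7t7, 777tt, 7tttt7].


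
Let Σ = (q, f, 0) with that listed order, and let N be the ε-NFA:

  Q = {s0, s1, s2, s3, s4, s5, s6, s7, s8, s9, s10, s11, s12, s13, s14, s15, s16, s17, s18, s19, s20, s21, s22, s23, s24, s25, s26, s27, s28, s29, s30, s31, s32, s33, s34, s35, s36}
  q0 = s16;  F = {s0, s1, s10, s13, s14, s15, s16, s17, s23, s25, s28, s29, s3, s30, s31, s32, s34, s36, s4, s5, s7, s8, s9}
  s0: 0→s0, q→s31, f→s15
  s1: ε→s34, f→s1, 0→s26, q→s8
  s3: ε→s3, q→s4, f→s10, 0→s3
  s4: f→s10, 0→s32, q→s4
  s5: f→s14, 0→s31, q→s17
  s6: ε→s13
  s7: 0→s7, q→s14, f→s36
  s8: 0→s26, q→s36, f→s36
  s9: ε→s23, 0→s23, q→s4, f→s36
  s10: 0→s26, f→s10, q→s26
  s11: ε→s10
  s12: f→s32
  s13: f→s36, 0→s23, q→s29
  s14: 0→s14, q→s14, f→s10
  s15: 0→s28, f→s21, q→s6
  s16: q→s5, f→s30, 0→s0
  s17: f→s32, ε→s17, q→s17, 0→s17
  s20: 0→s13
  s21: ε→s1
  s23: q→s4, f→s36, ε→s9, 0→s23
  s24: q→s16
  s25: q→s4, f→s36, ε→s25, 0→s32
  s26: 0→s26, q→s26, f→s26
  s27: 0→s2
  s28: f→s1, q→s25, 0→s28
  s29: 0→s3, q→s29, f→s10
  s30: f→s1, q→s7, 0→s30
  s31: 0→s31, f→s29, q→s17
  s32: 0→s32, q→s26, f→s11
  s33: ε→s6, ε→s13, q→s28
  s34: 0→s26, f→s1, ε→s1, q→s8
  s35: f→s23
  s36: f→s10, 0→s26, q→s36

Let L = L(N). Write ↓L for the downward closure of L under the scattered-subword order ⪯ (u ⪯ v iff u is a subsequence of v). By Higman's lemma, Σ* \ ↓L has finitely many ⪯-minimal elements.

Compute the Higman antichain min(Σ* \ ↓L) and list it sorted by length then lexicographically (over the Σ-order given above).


|Q|=37, |F|=23, |δ|=90 (12 ε).
min D↑ (22 st, q0=0, F={15}): 0:q→1,f→2,0→3 1:q→4,f→5,0→6 2:q→7,f→8,0→2 3:q→6,f→9,0→3 4:q→4,f→10,0→4 5:q→5,f→11,0→5 6:q→4,f→12,0→6 7:q→5,f→13,0→7 8:q→14,f→8,0→15 9:q→16,f→8,0→17 10:q→15,f→11,0→10 11:q→15,f→11,0→15 12:q→12,f→11,0→18 13:q→13,f→11,0→15 14:q→13,f→13,0→15 15:q→15,f→15,0→15 16:q→12,f→13,0→19 17:q→20,f→8,0→17 18:q→21,f→11,0→18 19:q→21,f→13,0→19 20:q→21,f→13,0→10 21:q→21,f→11,0→10 (ε-aug+det+¬).
'ff0': |S_i|=[27, 22, 8, 1] end={s26} ∉↓L; 3/3 single-dels accept.
'qqfq': |S_i|=[27, 19, 10, 4, 1] end={s26} rej; 4/4 del acc.
'qffq': run [27, 19, 9, 3, 1] end={s26} rej; 4/4 deletions ∈↓L.
'0f0q0q': run [27, 25, 19, 14, 8, 4, 1] end={s26} — reject; 6/6 del acc.
4 minimals (antichain).

min(Σ*\↓L) = [ff0, qqfq, qffq, 0f0q0q].


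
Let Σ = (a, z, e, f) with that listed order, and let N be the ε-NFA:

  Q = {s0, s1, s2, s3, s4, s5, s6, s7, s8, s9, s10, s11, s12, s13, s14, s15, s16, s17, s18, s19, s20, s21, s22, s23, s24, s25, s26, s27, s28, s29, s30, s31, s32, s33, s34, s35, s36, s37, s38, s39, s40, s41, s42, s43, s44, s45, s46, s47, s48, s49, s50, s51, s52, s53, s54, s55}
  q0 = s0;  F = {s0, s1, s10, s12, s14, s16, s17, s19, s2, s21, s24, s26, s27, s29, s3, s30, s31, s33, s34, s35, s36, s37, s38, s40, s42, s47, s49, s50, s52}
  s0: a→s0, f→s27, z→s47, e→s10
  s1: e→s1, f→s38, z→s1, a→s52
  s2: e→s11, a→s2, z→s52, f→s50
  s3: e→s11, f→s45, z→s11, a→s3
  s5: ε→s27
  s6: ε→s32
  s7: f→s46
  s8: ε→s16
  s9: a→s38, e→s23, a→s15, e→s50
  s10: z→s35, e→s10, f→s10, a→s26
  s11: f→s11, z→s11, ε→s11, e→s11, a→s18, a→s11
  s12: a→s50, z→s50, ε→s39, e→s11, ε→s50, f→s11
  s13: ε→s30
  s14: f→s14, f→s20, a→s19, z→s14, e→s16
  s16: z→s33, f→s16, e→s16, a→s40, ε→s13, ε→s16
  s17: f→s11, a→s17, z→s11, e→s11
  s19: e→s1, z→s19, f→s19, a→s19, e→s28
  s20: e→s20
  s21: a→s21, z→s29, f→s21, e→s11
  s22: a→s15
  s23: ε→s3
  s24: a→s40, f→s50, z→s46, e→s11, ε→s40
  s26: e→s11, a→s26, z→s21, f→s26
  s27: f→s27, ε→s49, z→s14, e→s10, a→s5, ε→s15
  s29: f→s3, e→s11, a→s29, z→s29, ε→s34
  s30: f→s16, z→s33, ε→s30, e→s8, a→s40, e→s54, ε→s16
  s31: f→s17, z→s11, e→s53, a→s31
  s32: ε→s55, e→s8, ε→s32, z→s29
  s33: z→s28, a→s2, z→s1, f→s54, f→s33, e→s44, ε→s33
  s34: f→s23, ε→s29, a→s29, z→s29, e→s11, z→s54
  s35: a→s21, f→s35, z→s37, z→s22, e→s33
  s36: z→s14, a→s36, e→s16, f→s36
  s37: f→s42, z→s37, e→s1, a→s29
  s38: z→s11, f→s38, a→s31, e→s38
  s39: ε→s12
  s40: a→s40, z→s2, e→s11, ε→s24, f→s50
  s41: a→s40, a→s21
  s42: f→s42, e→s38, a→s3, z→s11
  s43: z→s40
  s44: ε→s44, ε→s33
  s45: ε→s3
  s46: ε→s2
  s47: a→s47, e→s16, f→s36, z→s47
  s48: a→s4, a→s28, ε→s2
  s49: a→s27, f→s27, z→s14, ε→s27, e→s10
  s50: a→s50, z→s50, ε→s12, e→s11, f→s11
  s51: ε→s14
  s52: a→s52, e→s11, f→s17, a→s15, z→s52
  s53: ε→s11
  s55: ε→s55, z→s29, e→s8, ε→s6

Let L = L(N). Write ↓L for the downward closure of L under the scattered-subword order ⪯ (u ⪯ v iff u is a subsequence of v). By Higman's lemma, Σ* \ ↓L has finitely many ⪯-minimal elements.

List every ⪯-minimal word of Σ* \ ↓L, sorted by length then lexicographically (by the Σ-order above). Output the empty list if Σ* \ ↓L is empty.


min(Σ*\↓L) = [eae, zeaff, ezzfz, fzaefz].

|Q|=56, |F|=29, |δ|=178 (33 ε).
min D↑ (25 st, q0=0, F={12}): 0:a→0,z→1,e→2,f→3 1:a→1,z→1,e→4,f→5 2:a→6,z→7,e→2,f→2 3:a→3,z→8,e→2,f→3 4:a→9,z→10,e→4,f→4 5:a→5,z→8,e→4,f→5 6:a→6,z→11,e→12,f→6 7:a→11,z→13,e→10,f→7 8:a→14,z→8,e→4,f→8 9:a→9,z→15,e→12,f→16 10:a→15,z→17,e→10,f→10 11:a→11,z→18,e→12,f→11 12:a→12,z→12,e→12,f→12 13:a→18,z→13,e→17,f→19 14:a→14,z→14,e→17,f→14 15:a→15,z→20,e→12,f→16 16:a→16,z→16,e→12,f→12 17:a→20,z→17,e→17,f→21 18:a→18,z→18,e→12,f→22 19:a→22,z→12,e→21,f→19 20:a→20,z→20,e→12,f→23 21:a→24,z→12,e→21,f→21 22:a→22,z→12,e→12,f→22 23:a→23,z→12,e→12,f→12 24:a→24,z→12,e→12,f→23 (ε-aug+det+¬).
'eae': run [45, 37, 22, 3] end={s11,s18,s53} — reject; 3/3 del acc.
'zeaff': N↓-sim [45, 39, 25, 14, 6, 2] end={s11,s18} rej; 5/5 deletions ∈↓L.
'ezzfz': |S_i|=[45, 37, 28, 22, 10, 2] end={s11,s18} ∉↓L; 5/5 deletions ∈↓L.
'fzaefz': |S_i|=[45, 43, 37, 25, 10, 6, 2] end={s11,s18} rej; 6/6 deletions ∈↓L.
4 words, ⪯-incomp.


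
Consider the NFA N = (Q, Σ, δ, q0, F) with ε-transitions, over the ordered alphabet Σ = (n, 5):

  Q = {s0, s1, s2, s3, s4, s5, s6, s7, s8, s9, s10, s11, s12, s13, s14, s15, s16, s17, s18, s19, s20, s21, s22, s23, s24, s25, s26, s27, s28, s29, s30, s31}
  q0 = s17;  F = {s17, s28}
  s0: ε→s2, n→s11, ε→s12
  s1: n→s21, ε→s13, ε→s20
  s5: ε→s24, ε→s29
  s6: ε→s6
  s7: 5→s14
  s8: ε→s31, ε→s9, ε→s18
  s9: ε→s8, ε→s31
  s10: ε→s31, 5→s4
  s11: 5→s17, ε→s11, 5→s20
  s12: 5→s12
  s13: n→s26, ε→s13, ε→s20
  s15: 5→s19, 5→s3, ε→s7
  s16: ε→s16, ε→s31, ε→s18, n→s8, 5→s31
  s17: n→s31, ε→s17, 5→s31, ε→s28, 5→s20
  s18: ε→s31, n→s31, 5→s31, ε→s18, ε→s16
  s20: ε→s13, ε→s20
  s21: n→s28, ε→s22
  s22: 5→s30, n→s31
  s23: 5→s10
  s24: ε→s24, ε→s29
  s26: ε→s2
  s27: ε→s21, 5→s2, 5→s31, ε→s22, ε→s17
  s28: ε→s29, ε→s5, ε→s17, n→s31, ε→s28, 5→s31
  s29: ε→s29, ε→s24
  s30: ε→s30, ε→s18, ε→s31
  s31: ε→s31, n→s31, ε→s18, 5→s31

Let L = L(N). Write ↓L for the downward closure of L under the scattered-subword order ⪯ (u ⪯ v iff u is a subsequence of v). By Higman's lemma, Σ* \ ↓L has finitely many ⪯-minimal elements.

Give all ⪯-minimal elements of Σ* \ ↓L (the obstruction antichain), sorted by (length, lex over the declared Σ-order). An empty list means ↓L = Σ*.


Antichain: [n, 5].

|Q|=32, |F|=2, |δ|=72 (45 ε).
min D↑ (2 st, q0=0, F={1}): 0:n→1,5→1 1:n→1,5→1 (ε-aug+det+¬).
'n': run [14, 7] end={s16,s18,s2,s26,s31,s8,s9} — reject; 1/1 deletions ∈↓L.
'5': run [14, 9] end={s13,s16,s18,s2,s20,s26,s31,s8,s9} rej; 1/1 deletions ∈↓L.
2 words, ⪯-incomp.


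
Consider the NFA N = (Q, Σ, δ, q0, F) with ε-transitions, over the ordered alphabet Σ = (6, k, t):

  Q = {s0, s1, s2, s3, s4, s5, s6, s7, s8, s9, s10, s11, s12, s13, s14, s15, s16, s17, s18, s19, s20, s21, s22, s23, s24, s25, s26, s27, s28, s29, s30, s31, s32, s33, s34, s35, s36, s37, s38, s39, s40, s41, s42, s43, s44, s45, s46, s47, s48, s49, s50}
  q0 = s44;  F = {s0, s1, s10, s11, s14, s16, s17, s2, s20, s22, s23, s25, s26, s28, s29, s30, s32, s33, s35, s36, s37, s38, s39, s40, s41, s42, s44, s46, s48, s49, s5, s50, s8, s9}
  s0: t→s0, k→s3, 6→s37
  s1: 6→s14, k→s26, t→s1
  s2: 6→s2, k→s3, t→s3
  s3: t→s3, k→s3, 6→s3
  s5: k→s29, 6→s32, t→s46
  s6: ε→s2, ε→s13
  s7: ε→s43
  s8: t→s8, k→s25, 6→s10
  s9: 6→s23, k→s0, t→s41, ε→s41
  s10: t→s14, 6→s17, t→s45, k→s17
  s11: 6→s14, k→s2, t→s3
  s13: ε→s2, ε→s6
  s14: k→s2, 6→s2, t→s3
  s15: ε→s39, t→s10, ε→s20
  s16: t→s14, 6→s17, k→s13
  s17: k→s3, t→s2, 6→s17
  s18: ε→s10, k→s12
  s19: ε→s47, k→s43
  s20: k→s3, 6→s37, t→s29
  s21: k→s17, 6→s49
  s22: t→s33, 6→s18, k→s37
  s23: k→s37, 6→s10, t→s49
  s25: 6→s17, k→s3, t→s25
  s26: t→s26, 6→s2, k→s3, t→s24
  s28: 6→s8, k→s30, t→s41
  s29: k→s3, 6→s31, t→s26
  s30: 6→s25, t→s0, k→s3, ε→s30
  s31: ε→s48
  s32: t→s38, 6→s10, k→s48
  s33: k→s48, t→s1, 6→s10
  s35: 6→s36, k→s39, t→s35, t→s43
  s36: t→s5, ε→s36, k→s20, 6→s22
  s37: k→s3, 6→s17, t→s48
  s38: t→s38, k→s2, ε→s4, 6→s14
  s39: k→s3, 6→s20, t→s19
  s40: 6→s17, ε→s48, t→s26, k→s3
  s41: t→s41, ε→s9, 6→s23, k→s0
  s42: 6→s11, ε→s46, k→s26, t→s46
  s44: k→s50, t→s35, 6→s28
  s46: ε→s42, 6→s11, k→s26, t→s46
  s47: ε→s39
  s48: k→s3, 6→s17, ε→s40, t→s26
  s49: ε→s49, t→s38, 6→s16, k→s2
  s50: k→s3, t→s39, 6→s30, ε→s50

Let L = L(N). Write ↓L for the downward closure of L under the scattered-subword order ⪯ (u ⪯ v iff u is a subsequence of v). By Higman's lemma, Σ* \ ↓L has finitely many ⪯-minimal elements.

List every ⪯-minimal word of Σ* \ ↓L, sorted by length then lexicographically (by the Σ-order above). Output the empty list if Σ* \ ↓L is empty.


|Q|=51, |F|=34, |δ|=135 (22 ε).
min D↑ (32 st, q0=0, F={7}): 0:6→1,k→2,t→3 1:6→4,k→5,t→6 2:6→5,k→7,t→8 3:6→9,k→8,t→3 4:6→10,k→11,t→4 5:6→11,k→7,t→12 6:6→13,k→12,t→6 7:6→7,k→7,t→7 8:6→14,k→7,t→8 9:6→15,k→14,t→16 10:6→17,k→17,t→18 11:6→17,k→7,t→11 12:6→19,k→7,t→12 13:6→10,k→19,t→20 14:6→19,k→7,t→21 15:6→10,k→19,t→22 16:6→23,k→21,t→24 17:6→17,k→7,t→25 18:6→25,k→25,t→7 19:6→17,k→7,t→26 20:6→27,k→25,t→28 21:6→26,k→7,t→29 22:6→10,k→26,t→30 23:6→10,k→26,t→28 24:6→31,k→29,t→24 25:6→25,k→7,t→7 26:6→17,k→7,t→29 27:6→17,k→25,t→18 28:6→18,k→25,t→28 29:6→25,k→7,t→29 30:6→18,k→29,t→30 31:6→18,k→25,t→7 (ε-aug+det+¬).
'kk': N↓-sim [46, 22, 2] end={s3,s43} rej; 2/2 single-dels accept.
'6666k': run [46, 39, 28, 11, 3, 1] end={s3} ∉↓L; 5/5 single-dels accept.
'666tt': run [46, 39, 28, 11, 4, 1] end={s3} ∉↓L; 5/5 del acc.
'6t6tkt': run [46, 39, 32, 21, 15, 4, 1] end={s3} ∉↓L; 6/6 del acc.
't6tt6t': N↓-sim [46, 42, 32, 25, 12, 4, 1] end={s3} rej; 6/6 deletions ∈↓L.
5 words, ⪯-incomp.

Antichain: [kk, 6666k, 666tt, 6t6tkt, t6tt6t].


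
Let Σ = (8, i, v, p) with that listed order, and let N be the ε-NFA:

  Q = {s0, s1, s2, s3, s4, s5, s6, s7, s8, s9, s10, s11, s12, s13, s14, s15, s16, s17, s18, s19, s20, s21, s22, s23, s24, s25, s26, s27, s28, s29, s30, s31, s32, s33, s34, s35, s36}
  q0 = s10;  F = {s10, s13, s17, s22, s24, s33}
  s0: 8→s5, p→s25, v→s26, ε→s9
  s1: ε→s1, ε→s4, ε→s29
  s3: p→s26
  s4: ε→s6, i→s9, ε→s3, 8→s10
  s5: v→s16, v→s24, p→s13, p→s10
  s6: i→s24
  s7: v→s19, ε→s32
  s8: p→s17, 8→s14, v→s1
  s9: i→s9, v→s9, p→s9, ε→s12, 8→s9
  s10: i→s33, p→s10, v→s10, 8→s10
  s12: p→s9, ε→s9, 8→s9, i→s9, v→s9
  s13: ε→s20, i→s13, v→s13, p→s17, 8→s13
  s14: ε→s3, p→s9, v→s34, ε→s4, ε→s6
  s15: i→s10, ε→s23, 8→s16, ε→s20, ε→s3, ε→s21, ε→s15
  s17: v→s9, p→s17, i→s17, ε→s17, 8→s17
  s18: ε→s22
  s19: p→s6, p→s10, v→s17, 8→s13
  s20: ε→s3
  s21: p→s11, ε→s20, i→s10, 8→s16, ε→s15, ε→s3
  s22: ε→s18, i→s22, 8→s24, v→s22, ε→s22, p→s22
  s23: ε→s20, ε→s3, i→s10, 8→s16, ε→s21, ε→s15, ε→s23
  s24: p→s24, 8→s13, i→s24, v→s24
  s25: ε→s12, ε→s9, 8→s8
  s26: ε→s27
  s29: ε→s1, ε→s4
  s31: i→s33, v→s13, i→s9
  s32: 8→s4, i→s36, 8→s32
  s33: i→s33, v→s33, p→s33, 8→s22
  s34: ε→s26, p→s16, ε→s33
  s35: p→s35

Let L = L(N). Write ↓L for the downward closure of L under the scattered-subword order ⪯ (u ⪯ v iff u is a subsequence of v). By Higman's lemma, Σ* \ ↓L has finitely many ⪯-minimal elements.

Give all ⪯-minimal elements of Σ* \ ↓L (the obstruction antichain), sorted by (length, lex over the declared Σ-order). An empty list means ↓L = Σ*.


|Q|=37, |F|=6, |δ|=107 (38 ε).
min D↑ (7 st, q0=0, F={6}): 0:8→0,i→1,v→0,p→0 1:8→2,i→1,v→1,p→1 2:8→3,i→2,v→2,p→2 3:8→4,i→3,v→3,p→3 4:8→4,i→4,v→4,p→5 5:8→5,i→5,v→6,p→5 6:8→6,i→6,v→6,p→6.
'i888pv': run [13, 12, 11, 9, 8, 5, 2] end={s12,s9} — reject; 6/6 del acc.
1 obstructions.

A = [i888pv].


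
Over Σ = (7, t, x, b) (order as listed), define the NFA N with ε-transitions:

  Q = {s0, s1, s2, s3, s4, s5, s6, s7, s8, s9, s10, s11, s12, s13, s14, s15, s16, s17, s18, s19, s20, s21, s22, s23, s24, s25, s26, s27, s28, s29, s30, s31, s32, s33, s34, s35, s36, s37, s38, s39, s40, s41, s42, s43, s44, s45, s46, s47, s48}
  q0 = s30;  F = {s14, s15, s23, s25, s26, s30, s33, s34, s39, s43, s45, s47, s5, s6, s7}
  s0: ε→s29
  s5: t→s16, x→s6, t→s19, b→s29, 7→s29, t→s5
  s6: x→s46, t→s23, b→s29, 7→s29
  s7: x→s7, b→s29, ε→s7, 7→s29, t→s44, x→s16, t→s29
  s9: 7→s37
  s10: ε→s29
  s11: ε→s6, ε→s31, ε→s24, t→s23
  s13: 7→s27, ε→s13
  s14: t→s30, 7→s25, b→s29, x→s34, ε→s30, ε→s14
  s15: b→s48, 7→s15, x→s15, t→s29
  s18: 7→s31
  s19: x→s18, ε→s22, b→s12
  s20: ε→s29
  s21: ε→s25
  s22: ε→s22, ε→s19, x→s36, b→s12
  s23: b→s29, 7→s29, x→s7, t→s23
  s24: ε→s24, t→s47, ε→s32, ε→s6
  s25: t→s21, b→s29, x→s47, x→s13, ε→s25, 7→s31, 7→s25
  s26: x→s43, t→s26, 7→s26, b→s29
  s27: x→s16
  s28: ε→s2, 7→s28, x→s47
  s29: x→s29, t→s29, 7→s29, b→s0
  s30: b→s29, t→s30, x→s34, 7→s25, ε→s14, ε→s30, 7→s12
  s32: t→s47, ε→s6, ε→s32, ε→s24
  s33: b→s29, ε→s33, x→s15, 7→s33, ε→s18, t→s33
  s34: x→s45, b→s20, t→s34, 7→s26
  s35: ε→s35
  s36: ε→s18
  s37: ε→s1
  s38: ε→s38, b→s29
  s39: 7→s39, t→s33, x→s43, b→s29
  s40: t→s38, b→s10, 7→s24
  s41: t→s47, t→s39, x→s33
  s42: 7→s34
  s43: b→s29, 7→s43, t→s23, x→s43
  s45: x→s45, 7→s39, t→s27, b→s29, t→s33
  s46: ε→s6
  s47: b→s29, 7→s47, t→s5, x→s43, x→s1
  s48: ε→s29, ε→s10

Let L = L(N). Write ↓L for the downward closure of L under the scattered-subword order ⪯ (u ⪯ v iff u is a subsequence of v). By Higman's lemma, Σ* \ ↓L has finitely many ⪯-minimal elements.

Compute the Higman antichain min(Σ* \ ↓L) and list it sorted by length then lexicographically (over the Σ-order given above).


Antichain: [b, 7xt7, xxtxt].

|Q|=49, |F|=15, |δ|=127 (33 ε).
min D↑ (15 st, q0=0, F={3}): 0:7→1,t→0,x→2,b→3 1:7→1,t→1,x→4,b→3 2:7→5,t→2,x→6,b→3 3:7→3,t→3,x→3,b→3 4:7→4,t→7,x→8,b→3 5:7→5,t→5,x→8,b→3 6:7→9,t→10,x→6,b→3 7:7→3,t→7,x→11,b→3 8:7→8,t→12,x→8,b→3 9:7→9,t→10,x→8,b→3 10:7→10,t→10,x→13,b→3 11:7→3,t→12,x→11,b→3 12:7→3,t→12,x→14,b→3 13:7→13,t→3,x→13,b→3 14:7→3,t→3,x→14,b→3 [Hopcroft].
'b': N↓-sim [33, 6] end={s0,s10,s12,s20,s29,s48} — reject; 1/1 del acc.
'7xt7': N↓-sim [33, 28, 23, 15, 3] end={s0,s29,s31} — reject; 4/4 del acc.
'xxtxt': run [33, 29, 20, 13, 8, 3] end={s0,s29,s44} — reject; 5/5 deletions ∈↓L.
3 obstructions.


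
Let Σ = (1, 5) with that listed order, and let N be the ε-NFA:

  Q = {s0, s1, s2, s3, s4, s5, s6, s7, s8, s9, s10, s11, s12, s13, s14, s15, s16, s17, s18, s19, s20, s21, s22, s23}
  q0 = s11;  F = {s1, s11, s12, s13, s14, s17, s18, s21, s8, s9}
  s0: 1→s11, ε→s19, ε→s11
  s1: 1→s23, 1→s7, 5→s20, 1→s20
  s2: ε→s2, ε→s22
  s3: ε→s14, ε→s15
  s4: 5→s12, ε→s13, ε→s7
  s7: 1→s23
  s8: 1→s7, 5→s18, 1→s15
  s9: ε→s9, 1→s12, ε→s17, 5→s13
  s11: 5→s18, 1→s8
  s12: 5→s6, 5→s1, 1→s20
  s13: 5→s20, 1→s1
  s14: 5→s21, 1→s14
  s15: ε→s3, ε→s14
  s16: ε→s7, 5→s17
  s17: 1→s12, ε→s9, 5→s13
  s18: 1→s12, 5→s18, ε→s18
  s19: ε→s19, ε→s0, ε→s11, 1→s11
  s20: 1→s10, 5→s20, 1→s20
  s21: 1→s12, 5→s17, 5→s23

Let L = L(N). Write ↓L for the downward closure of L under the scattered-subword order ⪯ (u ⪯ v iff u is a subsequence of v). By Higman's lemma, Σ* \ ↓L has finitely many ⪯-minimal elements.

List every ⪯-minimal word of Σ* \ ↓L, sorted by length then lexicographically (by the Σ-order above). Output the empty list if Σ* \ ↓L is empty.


A = [511, 5155, 115555].

|Q|=24, |F|=10, |δ|=51 (18 ε).
min D↑ (10 st, q0=0, F={6}): 0:1→1,5→2 1:1→3,5→2 2:1→4,5→2 3:1→3,5→5 4:1→6,5→7 5:1→4,5→8 6:1→6,5→6 7:1→6,5→6 8:1→4,5→9 9:1→7,5→6 [Hopcroft].
'511': |S_i|=[17, 12, 7, 4] end={s10,s20,s23,s7} ∉↓L; 3/3 del acc.
'5155': run [17, 12, 7, 6, 2] end={s10,s20} ∉↓L; 4/4 del acc.
'115555': |S_i|=[17, 16, 14, 11, 10, 7, 2] end={s10,s20} — reject; 6/6 deletions ∈↓L.
3 minimals (antichain).


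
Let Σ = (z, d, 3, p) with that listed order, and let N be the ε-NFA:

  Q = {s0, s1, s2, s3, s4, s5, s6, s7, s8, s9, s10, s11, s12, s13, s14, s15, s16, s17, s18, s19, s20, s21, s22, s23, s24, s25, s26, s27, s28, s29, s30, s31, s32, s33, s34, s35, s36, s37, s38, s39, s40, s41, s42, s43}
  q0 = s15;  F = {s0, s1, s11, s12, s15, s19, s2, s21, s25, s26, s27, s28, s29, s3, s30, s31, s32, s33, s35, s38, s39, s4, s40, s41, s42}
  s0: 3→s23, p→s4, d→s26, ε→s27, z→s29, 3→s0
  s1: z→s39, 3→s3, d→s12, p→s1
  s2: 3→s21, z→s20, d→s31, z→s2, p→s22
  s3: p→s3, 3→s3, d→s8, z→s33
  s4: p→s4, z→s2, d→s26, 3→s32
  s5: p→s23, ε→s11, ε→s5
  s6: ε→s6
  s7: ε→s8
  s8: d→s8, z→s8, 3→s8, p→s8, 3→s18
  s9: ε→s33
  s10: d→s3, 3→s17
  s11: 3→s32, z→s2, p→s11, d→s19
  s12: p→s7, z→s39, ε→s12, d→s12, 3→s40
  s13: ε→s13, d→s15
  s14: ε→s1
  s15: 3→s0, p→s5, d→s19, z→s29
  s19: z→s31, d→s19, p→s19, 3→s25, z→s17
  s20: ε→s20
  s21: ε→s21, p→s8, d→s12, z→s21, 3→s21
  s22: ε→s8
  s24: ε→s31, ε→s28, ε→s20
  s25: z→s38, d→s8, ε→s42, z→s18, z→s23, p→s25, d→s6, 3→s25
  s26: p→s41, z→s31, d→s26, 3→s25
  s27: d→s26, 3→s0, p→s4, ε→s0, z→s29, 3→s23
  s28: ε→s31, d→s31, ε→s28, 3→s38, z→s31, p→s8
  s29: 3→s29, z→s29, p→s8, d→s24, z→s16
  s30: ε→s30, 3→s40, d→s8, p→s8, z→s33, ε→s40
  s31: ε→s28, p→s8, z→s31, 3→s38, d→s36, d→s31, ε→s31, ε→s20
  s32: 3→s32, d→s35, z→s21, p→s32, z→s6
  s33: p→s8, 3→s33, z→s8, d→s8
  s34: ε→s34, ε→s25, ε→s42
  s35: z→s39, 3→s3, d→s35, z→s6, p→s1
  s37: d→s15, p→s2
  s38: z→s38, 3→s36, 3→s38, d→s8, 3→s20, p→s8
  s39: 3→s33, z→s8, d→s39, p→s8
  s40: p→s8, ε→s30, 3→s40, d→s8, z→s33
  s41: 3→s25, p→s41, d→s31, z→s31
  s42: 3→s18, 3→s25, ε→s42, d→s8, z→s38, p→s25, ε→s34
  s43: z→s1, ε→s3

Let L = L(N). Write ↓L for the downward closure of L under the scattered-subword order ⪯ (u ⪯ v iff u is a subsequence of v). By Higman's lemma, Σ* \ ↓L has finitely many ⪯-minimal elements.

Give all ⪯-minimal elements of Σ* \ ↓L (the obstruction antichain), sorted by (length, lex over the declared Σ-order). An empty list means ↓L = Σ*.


|Q|=44, |F|=25, |δ|=157 (31 ε).
min D↑ (22 st, q0=0, F={6}): 0:z→1,d→2,3→3,p→4 1:z→1,d→5,3→1,p→6 2:z→5,d→2,3→7,p→2 3:z→1,d→8,3→3,p→9 4:z→10,d→2,3→11,p→4 5:z→5,d→5,3→12,p→6 6:z→6,d→6,3→6,p→6 7:z→12,d→6,3→7,p→7 8:z→5,d→8,3→7,p→13 9:z→10,d→8,3→11,p→9 10:z→10,d→5,3→14,p→6 11:z→14,d→15,3→11,p→11 12:z→12,d→6,3→12,p→6 13:z→5,d→5,3→7,p→13 14:z→14,d→16,3→14,p→6 15:z→17,d→15,3→18,p→19 16:z→17,d→16,3→20,p→6 17:z→6,d→17,3→21,p→6 18:z→21,d→6,3→18,p→18 19:z→17,d→16,3→18,p→19 20:z→21,d→6,3→20,p→6 21:z→6,d→6,3→21,p→6 (ε-aug+det+¬).
'zp': N↓-sim [38, 22, 4] end={s18,s22,s7,s8} — reject; 2/2 del acc.
'd3d': run [38, 26, 14, 3] end={s18,s6,s8} ∉↓L; 3/3 single-dels accept.
'3dpdp': N↓-sim [38, 33, 24, 21, 14, 3] end={s18,s7,s8} rej; 5/5 del acc.
'p3dzz': N↓-sim [38, 32, 21, 12, 5, 2] end={s18,s8} — reject; 5/5 del acc.
4 words, ⪯-incomp.

min(Σ*\↓L) = [zp, d3d, 3dpdp, p3dzz].


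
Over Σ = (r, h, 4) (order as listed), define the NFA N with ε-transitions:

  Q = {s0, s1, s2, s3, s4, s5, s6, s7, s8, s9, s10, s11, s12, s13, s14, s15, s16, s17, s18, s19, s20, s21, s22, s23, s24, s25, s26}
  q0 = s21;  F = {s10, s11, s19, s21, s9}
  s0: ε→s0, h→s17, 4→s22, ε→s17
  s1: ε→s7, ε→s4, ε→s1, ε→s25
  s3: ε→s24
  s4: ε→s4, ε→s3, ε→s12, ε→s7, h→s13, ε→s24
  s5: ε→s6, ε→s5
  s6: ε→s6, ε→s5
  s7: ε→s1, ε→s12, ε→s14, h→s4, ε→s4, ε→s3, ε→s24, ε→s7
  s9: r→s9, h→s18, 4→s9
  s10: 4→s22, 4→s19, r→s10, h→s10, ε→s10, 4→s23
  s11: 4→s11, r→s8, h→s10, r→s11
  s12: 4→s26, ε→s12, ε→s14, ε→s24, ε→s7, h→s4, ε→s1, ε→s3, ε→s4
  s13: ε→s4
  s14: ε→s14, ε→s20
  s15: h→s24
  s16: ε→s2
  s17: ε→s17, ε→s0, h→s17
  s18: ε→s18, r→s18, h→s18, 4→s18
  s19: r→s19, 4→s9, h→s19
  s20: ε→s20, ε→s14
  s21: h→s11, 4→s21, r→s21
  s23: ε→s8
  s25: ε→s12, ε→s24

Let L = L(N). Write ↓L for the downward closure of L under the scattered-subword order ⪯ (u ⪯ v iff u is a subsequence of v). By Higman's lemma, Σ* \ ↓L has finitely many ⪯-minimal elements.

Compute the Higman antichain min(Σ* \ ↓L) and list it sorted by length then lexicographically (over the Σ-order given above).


min(Σ*\↓L) = [hh44h].

|Q|=27, |F|=5, |δ|=72 (43 ε).
min D↑ (6 st, q0=0, F={5}): 0:r→0,h→1,4→0 1:r→1,h→2,4→1 2:r→2,h→2,4→3 3:r→3,h→3,4→4 4:r→4,h→5,4→4 5:r→5,h→5,4→5 [Hopcroft].
'hh44h': N↓-sim [9, 8, 7, 6, 2, 1] end={s18} — reject; 5/5 deletions ∈↓L.
1 minimals (antichain).


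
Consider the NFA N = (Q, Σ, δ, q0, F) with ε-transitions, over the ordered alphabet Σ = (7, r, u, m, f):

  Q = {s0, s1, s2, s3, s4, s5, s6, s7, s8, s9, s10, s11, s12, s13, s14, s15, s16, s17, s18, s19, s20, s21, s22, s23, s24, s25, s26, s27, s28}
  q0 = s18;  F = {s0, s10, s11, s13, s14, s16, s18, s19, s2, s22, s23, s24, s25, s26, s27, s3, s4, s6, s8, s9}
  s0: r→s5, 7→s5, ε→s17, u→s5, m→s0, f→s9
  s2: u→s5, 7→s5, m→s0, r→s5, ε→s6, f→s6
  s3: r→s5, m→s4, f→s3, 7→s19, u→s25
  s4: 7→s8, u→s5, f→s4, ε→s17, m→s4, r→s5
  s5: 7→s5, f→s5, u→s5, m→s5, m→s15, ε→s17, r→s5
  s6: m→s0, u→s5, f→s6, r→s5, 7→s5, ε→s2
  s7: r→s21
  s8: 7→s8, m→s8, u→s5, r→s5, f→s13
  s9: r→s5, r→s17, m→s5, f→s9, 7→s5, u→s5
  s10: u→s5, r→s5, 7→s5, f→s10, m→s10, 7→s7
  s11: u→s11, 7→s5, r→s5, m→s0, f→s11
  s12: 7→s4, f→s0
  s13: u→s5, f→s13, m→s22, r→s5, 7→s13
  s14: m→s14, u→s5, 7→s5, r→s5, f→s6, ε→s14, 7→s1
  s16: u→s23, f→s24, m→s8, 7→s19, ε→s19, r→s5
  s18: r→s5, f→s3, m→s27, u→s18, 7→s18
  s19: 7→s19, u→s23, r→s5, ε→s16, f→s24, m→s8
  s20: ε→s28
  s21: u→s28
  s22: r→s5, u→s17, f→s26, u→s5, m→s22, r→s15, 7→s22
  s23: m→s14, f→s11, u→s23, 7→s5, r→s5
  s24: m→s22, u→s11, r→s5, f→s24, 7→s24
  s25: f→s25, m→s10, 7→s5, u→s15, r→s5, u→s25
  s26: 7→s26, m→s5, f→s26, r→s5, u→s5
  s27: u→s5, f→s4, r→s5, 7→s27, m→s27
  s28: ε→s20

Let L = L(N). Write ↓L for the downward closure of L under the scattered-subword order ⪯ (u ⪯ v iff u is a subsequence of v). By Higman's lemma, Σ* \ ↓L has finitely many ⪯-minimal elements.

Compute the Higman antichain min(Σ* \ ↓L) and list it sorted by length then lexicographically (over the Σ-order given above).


A = [r, mu, fu7, f7fmfm].

|Q|=29, |F|=20, |δ|=126 (10 ε).
min D↑ (19 st, q0=0, F={1}): 0:7→0,r→1,u→0,m→2,f→3 1:7→1,r→1,u→1,m→1,f→1 2:7→2,r→1,u→1,m→2,f→4 3:7→5,r→1,u→6,m→4,f→3 4:7→7,r→1,u→1,m→4,f→4 5:7→5,r→1,u→8,m→7,f→9 6:7→1,r→1,u→6,m→10,f→6 7:7→7,r→1,u→1,m→7,f→11 8:7→1,r→1,u→8,m→12,f→13 9:7→9,r→1,u→13,m→14,f→9 10:7→1,r→1,u→1,m→10,f→10 11:7→11,r→1,u→1,m→14,f→11 12:7→1,r→1,u→1,m→12,f→15 13:7→1,r→1,u→13,m→16,f→13 14:7→14,r→1,u→1,m→14,f→17 15:7→1,r→1,u→1,m→16,f→15 16:7→1,r→1,u→1,m→16,f→18 17:7→17,r→1,u→1,m→1,f→17 18:7→1,r→1,u→1,m→1,f→18.
'r': N↓-sim [28, 6] end={s15,s17,s20,s21,s28,s5} rej; 1/1 deletions ∈↓L.
'mu': |S_i|=[28, 20, 5] end={s15,s17,s20,s28,s5} rej; 2/2 del acc.
'fu7': run [28, 26, 17, 8] end={s1,s15,s17,s20,s21,s28,s5,s7} rej; 3/3 del acc.
'f7fmfm': N↓-sim [28, 26, 22, 12, 7, 5, 3] end={s15,s17,s5} ∉↓L; 6/6 single-dels accept.
4 words, ⪯-incomp.
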